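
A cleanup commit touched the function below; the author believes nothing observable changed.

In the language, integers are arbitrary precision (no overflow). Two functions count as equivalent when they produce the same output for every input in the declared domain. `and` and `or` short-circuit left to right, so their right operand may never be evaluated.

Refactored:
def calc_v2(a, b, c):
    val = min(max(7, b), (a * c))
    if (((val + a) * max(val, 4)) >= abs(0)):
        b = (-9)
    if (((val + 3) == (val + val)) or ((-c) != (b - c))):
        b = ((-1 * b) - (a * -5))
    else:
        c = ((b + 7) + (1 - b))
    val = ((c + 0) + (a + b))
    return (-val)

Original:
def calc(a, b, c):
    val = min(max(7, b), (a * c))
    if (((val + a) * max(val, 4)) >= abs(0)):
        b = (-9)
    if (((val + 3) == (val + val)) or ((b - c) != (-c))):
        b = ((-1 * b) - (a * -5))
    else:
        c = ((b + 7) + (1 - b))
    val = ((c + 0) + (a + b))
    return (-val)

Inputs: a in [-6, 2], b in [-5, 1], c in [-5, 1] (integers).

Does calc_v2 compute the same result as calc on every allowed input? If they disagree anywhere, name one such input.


Although same computation, different form, 441/441 inputs agree.
verdict: equivalent


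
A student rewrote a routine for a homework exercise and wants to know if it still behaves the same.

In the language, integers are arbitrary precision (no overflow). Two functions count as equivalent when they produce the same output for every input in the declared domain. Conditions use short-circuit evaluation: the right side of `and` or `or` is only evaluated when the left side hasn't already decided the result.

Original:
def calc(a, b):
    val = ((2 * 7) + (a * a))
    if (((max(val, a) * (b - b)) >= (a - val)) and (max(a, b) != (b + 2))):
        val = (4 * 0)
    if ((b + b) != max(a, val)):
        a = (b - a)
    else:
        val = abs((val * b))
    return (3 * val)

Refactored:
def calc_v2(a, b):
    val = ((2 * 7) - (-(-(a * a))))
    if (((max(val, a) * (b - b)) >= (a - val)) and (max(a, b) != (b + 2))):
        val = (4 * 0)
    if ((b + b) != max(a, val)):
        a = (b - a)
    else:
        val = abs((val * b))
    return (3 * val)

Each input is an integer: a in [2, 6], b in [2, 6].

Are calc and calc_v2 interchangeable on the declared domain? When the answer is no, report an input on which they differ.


Try a=4, b=2.
calc: val=30, then (((max(val, a) * (b - b)) >= (a - val)) and (max(a, b) != (b + 2))) is false, then ((b + b) != max(a, val)) is true, then a=-2, then returns 90
calc_v2: val=-2, then (((max(val, a) * (b - b)) >= (a - val)) and (max(a, b) != (b + 2))) is false, then ((b + b) != max(a, val)) is false, then val=4, then returns 12
90 against 12: the behavior changed.
verdict: not equivalent; witness: a=4, b=2


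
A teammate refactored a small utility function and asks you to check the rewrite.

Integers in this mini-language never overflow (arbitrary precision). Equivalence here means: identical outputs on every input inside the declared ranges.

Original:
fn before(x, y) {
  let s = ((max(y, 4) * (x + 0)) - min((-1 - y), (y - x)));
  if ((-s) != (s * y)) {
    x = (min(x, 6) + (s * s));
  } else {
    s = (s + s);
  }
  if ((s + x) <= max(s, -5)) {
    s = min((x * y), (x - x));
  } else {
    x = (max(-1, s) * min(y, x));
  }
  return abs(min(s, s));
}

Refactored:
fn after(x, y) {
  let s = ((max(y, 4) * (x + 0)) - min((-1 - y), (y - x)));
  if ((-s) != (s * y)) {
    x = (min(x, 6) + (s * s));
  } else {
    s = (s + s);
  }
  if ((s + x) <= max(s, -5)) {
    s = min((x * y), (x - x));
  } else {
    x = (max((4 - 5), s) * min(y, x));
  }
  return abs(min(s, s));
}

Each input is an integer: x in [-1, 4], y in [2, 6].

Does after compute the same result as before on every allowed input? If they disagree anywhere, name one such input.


Reading the diff, among the changes: arithmetic usage differs, and constant usage differs.
One worked example (x=-1, y=6) — before: s becomes 1; next ((-s) != (s * y)) evaluates to true; next x becomes 0; next ((s + x) <= max(s, -5)) evaluates to true; next s becomes 0; next final value 0; after: s becomes 1; next ((-s) != (s * y)) evaluates to true; next x becomes 0; next ((s + x) <= max(s, -5)) evaluates to true; next s becomes 0; next final value 0; agreement on 0.
Every one of the 30 inputs gives matching results.
verdict: equivalent


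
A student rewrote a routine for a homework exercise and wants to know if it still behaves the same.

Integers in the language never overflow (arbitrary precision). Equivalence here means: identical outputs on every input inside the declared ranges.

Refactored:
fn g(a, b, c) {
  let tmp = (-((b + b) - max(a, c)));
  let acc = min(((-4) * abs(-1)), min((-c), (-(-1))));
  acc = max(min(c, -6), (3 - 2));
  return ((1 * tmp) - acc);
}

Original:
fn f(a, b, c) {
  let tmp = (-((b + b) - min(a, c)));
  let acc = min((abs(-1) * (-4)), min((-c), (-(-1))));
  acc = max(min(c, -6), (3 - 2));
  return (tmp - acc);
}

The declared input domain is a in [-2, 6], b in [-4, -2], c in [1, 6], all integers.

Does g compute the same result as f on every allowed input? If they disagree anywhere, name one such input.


These are not equivalent — on a=-2, b=-4, c=1 the outputs split (5 vs 8).
f: tmp becomes 6; next acc becomes -4; next acc becomes 1; next final value 5
g: tmp becomes 9; next acc becomes -4; next acc becomes 1; next final value 8
verdict: not equivalent; witness: a=-2, b=-4, c=1


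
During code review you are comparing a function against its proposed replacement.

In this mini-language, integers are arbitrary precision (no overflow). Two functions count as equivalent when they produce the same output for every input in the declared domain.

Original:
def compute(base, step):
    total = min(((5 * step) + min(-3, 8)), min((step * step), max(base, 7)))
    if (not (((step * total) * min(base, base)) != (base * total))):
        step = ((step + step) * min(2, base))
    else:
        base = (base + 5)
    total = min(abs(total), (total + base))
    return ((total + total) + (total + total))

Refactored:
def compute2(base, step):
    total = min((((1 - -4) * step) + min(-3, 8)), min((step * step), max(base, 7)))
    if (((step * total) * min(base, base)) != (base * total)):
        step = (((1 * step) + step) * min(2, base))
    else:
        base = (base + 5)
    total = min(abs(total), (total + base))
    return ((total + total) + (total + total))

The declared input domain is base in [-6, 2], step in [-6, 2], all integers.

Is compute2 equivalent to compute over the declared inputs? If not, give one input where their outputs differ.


These are not equivalent — on base=-6, step=-6 the outputs split (-136 vs -156).
compute: total = -33; (not (((step * total) * min(base, base)) != (base * total))) -> false; base = -1; total = -34; return -136
compute2: total = -33; (((step * total) * min(base, base)) != (base * total)) -> true; step = 72; total = -39; return -156
verdict: not equivalent; witness: base=-6, step=-6


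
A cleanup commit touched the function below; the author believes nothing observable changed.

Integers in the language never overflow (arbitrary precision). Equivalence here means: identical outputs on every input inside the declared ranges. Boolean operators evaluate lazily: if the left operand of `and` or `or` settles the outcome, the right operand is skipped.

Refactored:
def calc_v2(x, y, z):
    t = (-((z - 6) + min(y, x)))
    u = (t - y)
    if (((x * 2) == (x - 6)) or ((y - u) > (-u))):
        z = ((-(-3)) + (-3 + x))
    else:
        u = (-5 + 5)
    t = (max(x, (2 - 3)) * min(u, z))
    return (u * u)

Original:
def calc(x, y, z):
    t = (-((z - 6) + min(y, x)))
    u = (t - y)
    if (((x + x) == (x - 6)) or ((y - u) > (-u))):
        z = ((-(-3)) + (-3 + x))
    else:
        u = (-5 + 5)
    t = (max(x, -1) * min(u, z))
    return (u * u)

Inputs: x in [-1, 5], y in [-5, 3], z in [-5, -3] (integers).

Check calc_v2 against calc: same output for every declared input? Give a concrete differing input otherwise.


Comparing the listings, the differences include: arithmetic usage differs, and constant usage differs.
Tracing x=5, y=-5, z=-5: calc: t = 16; u = 21; (((x + x) == (x - 6)) or ((y - u) > (-u))) -> false; u = 0; t = -25; return 0 | calc_v2: t = 16; u = 21; (((x * 2) == (x - 6)) or ((y - u) > (-u))) -> false; u = 0; t = -25; return 0 — matching result 0.
Every one of the 189 inputs gives matching results.
verdict: equivalent


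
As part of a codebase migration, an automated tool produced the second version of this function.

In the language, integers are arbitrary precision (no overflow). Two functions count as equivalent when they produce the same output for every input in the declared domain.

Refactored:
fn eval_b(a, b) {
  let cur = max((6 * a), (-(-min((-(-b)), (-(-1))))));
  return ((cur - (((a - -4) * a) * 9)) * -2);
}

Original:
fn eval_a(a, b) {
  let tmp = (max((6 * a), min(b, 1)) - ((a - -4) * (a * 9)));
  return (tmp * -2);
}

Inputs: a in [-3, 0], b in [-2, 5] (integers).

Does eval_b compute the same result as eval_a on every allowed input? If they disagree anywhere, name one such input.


Changes here: local variable names differ; the full 32-point sweep finds no disagreement.
verdict: equivalent


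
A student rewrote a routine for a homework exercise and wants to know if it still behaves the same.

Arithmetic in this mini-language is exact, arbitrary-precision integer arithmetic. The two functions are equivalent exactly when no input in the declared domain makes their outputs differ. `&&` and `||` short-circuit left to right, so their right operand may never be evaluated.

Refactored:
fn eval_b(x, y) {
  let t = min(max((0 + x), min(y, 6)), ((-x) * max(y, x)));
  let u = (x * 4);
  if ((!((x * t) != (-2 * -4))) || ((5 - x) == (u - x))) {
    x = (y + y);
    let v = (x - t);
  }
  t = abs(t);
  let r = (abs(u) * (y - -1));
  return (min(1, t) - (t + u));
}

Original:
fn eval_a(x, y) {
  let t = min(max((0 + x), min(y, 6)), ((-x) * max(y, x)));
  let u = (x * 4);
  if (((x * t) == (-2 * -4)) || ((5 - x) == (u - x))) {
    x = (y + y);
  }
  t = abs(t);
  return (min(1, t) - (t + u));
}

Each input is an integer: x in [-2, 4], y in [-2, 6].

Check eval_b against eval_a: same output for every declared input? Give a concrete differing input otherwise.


Comparing the listings, the differences include: local variable names differ, and constant usage differs, and min/max/abs usage differs, and comparison usage differs, and boolean connective usage differs, and arithmetic usage differs, and statement counts differ.
Spot check at x=-1, y=-2 — eval_a: t=-1, then u=-4, then (((x * t) == (-2 * -4)) || ((5 - x) == (u - x))) is false, then t=1, then returns 4. eval_b: t=-1, then u=-4, then ((!((x * t) != (-2 * -4))) || ((5 - x) == (u - x))) is false, then t=1, then r=-4, then returns 4. Both give 4.
Sweeping the whole domain (63 inputs) finds no disagreement.
verdict: equivalent


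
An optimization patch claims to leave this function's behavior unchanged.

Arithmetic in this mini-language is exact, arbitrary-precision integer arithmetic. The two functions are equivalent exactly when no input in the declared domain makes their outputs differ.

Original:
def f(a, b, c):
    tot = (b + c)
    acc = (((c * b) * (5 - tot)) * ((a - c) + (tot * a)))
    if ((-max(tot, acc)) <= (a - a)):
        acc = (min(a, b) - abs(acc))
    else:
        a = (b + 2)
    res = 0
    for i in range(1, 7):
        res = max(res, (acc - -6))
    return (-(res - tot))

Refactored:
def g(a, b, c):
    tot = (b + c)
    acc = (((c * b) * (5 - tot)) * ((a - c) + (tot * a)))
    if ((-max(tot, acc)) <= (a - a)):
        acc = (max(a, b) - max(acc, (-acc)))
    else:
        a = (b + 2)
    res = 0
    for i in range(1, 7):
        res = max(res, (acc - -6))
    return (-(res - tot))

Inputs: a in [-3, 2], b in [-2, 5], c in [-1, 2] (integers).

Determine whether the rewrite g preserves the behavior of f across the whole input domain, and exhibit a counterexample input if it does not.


Evaluate both at a=-3, b=-2, c=0.
f: tot=-2, then acc=0, then ((-max(tot, acc)) <= (a - a)) is true, then acc=-3, then res=0, then (i=1), then res=3, then (i=2), then res=3, then (i=3), then res=3, then (i=4), then res=3, then (i=5), then res=3, then (i=6), then res=3, then returns -5
g: tot=-2, then acc=0, then ((-max(tot, acc)) <= (a - a)) is true, then acc=-2, then res=0, then (i=1), then res=4, then (i=2), then res=4, then (i=3), then res=4, then (i=4), then res=4, then (i=5), then res=4, then (i=6), then res=4, then returns -6
-5 vs -6 — the two versions disagree here.
verdict: not equivalent; witness: a=-3, b=-2, c=0


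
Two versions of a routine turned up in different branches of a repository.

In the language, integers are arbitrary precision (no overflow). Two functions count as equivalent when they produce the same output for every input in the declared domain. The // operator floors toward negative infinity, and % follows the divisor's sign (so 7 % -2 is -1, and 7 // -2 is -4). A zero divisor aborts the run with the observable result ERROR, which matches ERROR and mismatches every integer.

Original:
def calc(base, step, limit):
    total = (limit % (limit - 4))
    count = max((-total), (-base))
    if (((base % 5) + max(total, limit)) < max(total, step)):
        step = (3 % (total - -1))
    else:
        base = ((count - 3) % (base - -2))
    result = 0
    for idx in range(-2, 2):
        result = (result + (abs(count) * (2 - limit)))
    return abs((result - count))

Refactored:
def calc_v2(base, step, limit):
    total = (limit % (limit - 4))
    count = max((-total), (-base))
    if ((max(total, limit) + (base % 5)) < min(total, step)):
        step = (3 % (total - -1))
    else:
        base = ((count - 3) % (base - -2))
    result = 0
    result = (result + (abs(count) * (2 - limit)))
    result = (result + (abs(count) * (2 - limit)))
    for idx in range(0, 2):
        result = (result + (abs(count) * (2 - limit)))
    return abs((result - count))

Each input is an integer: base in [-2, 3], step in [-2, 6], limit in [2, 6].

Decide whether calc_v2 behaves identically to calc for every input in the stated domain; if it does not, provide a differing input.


Consider the input base=-2, step=6, limit=2.
calc: total=0, then count=2, then (((base % 5) + max(total, limit)) < max(total, step)) is true, then step=0, then result=0, then (idx=-2), then result=0, then (idx=-1), then result=0, then (idx=0), then result=0, then (idx=1), then result=0, then returns 2
calc_v2: total=0, then count=2, then ((max(total, limit) + (base % 5)) < min(total, step)) is false, then a zero divisor aborts: ERROR
2 against ERROR: the behavior changed.
verdict: not equivalent; witness: base=-2, step=6, limit=2


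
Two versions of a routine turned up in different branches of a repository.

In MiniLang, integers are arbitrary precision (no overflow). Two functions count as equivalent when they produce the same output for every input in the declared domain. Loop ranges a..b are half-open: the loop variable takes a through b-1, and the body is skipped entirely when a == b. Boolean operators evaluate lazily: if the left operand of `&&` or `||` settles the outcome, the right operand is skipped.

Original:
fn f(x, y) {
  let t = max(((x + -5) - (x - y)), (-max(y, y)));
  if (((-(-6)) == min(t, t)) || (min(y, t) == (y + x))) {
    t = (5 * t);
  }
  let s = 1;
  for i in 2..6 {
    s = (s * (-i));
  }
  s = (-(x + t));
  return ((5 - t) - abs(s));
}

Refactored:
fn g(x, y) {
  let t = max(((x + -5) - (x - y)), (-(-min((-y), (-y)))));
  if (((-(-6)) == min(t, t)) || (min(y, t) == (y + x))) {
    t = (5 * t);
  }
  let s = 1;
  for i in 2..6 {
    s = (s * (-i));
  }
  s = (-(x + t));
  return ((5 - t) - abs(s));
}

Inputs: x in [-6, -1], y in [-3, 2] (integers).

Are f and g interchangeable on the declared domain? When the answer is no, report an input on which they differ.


Comparing the listings, the differences include: min/max/abs usage differs.
One worked example (x=-5, y=-2) — f: t := 2 | (((-(-6)) == min(t, t)) || (min(y, t) == (y + x))): false | s := 1 | iter i=2: | s := -2 | iter i=3: | s := 6 | iter i=4: | s := -24 | iter i=5: | s := 120 | s := 3 | result 0; g: t := 2 | (((-(-6)) == min(t, t)) || (min(y, t) == (y + x))): false | s := 1 | iter i=2: | s := -2 | iter i=3: | s := 6 | iter i=4: | s := -24 | iter i=5: | s := 120 | s := 3 | result 0; agreement on 0.
Every one of the 36 inputs gives matching results.
verdict: equivalent


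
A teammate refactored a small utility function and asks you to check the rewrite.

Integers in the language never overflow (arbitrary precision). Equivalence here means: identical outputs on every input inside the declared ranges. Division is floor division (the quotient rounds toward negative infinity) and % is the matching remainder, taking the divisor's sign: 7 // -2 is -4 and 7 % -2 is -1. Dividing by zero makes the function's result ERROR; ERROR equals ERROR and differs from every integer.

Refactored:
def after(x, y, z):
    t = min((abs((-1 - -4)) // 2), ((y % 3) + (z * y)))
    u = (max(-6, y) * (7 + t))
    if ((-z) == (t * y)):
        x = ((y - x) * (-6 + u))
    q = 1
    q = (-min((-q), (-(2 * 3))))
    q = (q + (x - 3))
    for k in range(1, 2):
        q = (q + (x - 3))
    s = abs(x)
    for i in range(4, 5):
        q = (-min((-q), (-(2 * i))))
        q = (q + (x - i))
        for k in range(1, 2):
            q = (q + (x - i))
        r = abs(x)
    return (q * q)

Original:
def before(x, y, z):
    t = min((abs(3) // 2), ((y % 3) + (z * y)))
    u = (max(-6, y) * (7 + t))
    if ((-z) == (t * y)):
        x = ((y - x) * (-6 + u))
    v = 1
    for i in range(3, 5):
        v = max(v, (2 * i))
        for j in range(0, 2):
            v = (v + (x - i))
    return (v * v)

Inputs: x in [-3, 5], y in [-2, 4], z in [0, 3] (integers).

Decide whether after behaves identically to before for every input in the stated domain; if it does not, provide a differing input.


Differences: min/max/abs usage differs; arithmetic usage differs; constant usage differs; loop structure differs; local variable names differ; statement counts differ — yet all 252 inputs agree.
verdict: equivalent


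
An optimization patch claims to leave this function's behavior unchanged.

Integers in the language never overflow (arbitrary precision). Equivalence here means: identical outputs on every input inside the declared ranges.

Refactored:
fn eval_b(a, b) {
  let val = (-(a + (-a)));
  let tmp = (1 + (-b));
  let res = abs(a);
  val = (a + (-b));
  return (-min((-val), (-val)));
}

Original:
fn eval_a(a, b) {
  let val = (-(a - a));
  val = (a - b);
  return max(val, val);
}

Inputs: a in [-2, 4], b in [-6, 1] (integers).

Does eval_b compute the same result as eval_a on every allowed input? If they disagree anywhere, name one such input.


Comparing the listings, the differences include: min/max/abs usage differs; also arithmetic usage differs; also statement counts differ; also local variable names differ; also constant usage differs.
One worked example (a=4, b=-5) — eval_a: val = 0; val = 9; return 9; eval_b: val = 0; tmp = 6; res = 4; val = 9; return 9; agreement on 9.
Every one of the 56 inputs gives matching results.
verdict: equivalent


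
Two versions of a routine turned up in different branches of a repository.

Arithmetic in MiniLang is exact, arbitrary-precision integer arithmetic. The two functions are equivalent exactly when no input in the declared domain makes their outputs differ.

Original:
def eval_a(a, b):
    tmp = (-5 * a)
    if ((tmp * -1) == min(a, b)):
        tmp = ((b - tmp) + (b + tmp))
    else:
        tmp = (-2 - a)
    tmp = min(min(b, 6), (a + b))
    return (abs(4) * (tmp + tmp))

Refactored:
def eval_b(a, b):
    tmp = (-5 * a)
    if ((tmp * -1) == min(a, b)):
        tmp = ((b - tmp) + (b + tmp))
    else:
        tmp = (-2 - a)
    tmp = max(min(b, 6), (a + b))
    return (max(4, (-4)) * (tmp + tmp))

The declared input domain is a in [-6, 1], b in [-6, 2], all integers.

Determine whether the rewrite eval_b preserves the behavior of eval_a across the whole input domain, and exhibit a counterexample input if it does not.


The rewrite breaks on a=-6, b=-6, where the results are -96 and -48.
eval_a: tmp=30, then ((tmp * -1) == min(a, b)) is false, then tmp=4, then tmp=-12, then returns -96
eval_b: tmp=30, then ((tmp * -1) == min(a, b)) is false, then tmp=4, then tmp=-6, then returns -48
verdict: not equivalent; witness: a=-6, b=-6


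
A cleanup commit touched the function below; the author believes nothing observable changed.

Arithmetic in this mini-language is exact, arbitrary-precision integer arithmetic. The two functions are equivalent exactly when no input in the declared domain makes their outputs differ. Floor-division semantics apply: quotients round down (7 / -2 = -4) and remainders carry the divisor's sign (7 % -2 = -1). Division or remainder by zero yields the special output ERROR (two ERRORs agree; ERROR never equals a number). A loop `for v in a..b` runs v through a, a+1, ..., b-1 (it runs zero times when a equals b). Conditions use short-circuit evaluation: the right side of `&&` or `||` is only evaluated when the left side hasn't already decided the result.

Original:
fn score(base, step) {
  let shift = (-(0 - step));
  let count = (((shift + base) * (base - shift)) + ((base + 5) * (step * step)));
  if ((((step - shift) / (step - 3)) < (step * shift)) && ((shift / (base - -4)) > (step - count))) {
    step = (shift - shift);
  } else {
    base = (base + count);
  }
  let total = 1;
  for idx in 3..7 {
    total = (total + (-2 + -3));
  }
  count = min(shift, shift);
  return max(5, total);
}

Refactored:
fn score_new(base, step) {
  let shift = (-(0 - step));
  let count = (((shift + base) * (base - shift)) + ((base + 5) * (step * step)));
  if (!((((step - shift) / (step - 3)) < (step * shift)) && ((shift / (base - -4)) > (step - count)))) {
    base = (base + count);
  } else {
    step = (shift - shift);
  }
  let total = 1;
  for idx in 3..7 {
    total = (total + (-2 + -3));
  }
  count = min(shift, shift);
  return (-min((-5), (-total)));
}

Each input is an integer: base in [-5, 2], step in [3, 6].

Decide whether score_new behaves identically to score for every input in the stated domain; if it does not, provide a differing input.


The two are interchangeable: min/max/abs usage differs, and boolean connective usage differs, and every declared input agrees.
Spot check at base=-2, step=4 — score: shift becomes 4; next count becomes 36; next ((((step - shift) / (step - 3)) < (step * shift)) && ((shift / (base - -4)) > (step - count))) evaluates to true; next step becomes 0; next total becomes 1; next at idx=3:; next total becomes -4; next at idx=4:; next total becomes -9; next at idx=5:; next total becomes -14; next at idx=6:; next total becomes -19; next count becomes 4; next final value 5. score_new: shift becomes 4; next count becomes 36; next (!((((step - shift) / (step - 3)) < (step * shift)) && ((shift / (base - -4)) > (step - count)))) evaluates to false; next step becomes 0; next total becomes 1; next at idx=3:; next total becomes -4; next at idx=4:; next total becomes -9; next at idx=5:; next total becomes -14; next at idx=6:; next total becomes -19; next count becomes 4; next final value 5. Both give 5.
Across all 32 domain points the two functions coincide.
verdict: equivalent


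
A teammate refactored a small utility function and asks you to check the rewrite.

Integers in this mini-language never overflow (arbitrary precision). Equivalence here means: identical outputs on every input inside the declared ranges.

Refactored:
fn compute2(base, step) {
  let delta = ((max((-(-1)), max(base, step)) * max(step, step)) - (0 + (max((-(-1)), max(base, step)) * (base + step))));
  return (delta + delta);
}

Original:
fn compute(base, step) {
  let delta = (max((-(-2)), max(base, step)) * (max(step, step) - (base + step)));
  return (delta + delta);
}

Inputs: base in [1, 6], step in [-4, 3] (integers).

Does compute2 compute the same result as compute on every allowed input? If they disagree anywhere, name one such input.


At base=1, step=-4: compute gives -4, compute2 gives -2.
verdict: not equivalent; witness: base=1, step=-4


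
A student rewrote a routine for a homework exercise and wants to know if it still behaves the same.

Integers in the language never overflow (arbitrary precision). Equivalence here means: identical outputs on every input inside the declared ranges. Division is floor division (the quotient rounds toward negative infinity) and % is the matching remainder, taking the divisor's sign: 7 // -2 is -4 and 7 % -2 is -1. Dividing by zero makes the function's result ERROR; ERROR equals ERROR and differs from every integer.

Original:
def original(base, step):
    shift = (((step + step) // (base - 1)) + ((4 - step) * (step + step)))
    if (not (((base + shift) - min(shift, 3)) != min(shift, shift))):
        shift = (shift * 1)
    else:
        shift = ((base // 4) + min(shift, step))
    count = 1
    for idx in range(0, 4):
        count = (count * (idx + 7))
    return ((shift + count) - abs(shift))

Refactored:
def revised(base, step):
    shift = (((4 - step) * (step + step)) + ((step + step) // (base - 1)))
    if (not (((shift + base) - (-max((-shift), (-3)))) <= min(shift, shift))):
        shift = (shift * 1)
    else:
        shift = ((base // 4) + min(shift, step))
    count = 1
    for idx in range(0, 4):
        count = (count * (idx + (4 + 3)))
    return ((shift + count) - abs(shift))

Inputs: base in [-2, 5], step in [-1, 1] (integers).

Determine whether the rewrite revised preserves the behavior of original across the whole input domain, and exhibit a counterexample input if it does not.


There is a counterexample at base=-2, step=-1: 5018 on one side, 5020 on the other.
original: shift=-10, then (not (((base + shift) - min(shift, 3)) != min(shift, shift))) is false, then shift=-11, then count=1, then (idx=0), then count=7, then (idx=1), then count=56, then (idx=2), then count=504, then (idx=3), then count=5040, then returns 5018
revised: shift=-10, then (not (((shift + base) - (-max((-shift), (-3)))) <= min(shift, shift))) is true, then shift=-10, then count=1, then (idx=0), then count=7, then (idx=1), then count=56, then (idx=2), then count=504, then (idx=3), then count=5040, then returns 5020
verdict: not equivalent; witness: base=-2, step=-1


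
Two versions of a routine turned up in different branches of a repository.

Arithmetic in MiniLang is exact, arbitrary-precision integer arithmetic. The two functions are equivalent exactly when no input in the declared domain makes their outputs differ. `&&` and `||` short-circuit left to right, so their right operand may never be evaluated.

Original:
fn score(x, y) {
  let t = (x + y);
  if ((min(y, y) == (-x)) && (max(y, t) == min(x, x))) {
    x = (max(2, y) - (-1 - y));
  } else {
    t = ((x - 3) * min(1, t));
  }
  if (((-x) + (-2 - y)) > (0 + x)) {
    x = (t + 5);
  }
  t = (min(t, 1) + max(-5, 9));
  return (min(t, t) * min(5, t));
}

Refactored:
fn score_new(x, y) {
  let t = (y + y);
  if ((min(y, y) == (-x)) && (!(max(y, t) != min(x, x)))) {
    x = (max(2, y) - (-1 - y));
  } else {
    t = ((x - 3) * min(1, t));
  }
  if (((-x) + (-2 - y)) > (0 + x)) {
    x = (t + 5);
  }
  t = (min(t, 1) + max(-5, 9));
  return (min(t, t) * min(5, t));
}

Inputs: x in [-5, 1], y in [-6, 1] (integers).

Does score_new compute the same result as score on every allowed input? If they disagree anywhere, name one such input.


Consider the input x=-5, y=0.
score: t = -5; ((min(y, y) == (-x)) && (max(y, t) == min(x, x))) -> false; t = 40; (((-x) + (-2 - y)) > (0 + x)) -> true; x = 45; t = 10; return 50
score_new: t = 0; ((min(y, y) == (-x)) && (!(max(y, t) != min(x, x)))) -> false; t = 0; (((-x) + (-2 - y)) > (0 + x)) -> true; x = 5; t = 9; return 45
50 and 45 differ, so these are not the same function on this domain.
verdict: not equivalent; witness: x=-5, y=0


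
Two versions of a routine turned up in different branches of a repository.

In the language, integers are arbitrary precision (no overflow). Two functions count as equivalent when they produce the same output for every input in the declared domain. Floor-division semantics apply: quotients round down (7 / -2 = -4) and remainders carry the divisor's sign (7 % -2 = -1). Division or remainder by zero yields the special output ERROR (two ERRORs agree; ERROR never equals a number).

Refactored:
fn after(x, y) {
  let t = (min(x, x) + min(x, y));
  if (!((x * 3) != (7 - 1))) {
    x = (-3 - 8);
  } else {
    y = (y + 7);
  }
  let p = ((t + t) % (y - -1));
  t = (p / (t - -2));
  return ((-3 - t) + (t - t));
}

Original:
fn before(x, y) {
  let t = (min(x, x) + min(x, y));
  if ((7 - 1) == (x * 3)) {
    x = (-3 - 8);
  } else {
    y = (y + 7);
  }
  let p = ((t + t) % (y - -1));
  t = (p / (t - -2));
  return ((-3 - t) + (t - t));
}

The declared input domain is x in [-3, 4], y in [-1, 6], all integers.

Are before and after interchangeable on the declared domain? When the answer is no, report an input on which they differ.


The two are interchangeable: boolean connective usage differs, comparison usage differs, and every declared input agrees.
Spot check at x=2, y=3 — before: t becomes 4; next ((7 - 1) == (x * 3)) evaluates to true; next x becomes -11; next p becomes 0; next t becomes 0; next final value -3. after: t becomes 4; next (!((x * 3) != (7 - 1))) evaluates to true; next x becomes -11; next p becomes 0; next t becomes 0; next final value -3. Both give -3.
An exhaustive pass over the 64 declared inputs shows identical outputs.
verdict: equivalent


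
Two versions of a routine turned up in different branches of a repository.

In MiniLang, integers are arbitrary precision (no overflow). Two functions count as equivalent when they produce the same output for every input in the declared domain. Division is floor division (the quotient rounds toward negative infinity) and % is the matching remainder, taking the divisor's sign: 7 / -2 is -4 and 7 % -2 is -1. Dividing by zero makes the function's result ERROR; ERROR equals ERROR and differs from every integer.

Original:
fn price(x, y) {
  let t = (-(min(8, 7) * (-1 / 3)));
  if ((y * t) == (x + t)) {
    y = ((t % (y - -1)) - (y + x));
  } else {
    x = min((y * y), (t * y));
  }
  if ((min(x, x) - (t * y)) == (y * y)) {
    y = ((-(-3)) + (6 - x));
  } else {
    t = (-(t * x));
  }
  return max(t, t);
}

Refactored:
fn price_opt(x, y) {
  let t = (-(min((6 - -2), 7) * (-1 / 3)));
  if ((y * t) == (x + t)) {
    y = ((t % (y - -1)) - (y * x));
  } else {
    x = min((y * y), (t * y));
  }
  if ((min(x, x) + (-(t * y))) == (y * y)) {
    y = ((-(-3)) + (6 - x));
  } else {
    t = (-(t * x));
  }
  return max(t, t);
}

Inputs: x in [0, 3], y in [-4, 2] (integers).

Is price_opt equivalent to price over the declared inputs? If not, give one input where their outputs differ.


Run the pair on x=0, y=1.
price: t := 7 | ((y * t) == (x + t)): true | y := 0 | ((min(x, x) - (t * y)) == (y * y)): true | y := 9 | result 7
price_opt: t := 7 | ((y * t) == (x + t)): true | y := 1 | ((min(x, x) + (-(t * y))) == (y * y)): false | t := 0 | result 0
7 and 0 differ, so these are not the same function on this domain.
verdict: not equivalent; witness: x=0, y=1


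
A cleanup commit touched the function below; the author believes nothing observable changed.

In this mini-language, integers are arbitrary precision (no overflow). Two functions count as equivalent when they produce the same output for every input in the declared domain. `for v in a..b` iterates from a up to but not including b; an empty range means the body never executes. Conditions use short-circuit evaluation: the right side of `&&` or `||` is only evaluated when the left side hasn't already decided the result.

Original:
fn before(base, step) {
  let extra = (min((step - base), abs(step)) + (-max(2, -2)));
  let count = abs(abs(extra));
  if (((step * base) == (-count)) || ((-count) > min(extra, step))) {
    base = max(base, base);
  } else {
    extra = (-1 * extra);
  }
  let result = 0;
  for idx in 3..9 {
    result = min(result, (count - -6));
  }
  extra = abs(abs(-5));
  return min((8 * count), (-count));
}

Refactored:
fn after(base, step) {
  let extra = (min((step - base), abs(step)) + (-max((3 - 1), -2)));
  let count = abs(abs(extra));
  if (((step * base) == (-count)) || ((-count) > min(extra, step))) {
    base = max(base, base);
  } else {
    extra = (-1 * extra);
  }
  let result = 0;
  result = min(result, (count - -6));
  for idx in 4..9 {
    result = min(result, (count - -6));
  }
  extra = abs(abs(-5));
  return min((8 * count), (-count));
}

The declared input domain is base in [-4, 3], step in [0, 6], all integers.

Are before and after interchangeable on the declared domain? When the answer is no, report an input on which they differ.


Comparing the listings, the differences include: min/max/abs usage differs; and arithmetic usage differs; and statement counts differ; and constant usage differs; and loop structure differs.
Tracing base=1, step=6: before: extra = 3; count = 3; (((step * base) == (-count)) || ((-count) > min(extra, step))) -> false; extra = -3; result = 0; [idx=3]; result = 0; [idx=4]; result = 0; [idx=5]; result = 0; [idx=6]; result = 0; [idx=7]; result = 0; [idx=8]; result = 0; extra = 5; return -3 | after: extra = 3; count = 3; (((step * base) == (-count)) || ((-count) > min(extra, step))) -> false; extra = -3; result = 0; result = 0; [idx=4]; result = 0; [idx=5]; result = 0; [idx=6]; result = 0; [idx=7]; result = 0; [idx=8]; result = 0; extra = 5; return -3 — matching result -3.
Every one of the 56 inputs gives matching results.
verdict: equivalent


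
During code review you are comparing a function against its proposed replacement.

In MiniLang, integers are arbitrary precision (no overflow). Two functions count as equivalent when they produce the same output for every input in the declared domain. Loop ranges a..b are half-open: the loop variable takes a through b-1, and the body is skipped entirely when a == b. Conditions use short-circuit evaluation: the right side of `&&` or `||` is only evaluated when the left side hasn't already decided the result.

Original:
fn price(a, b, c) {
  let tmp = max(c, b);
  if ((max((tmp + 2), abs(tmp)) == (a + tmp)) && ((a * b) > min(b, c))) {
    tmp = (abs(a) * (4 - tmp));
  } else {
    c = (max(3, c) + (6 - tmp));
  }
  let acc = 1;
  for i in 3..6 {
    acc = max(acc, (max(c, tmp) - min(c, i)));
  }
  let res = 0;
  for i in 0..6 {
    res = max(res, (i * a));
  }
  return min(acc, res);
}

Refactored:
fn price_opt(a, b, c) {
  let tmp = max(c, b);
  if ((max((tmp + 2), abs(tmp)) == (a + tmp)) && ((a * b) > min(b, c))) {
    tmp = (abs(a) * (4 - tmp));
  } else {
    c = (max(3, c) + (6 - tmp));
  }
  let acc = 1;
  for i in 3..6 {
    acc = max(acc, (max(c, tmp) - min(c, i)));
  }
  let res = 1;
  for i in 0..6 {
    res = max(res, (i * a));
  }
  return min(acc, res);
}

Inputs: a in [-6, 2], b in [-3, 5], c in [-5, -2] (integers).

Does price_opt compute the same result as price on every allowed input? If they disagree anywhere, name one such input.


Input a=-6, b=-3, c=-5: 0 from price versus 1 from price_opt.
verdict: not equivalent; witness: a=-6, b=-3, c=-5


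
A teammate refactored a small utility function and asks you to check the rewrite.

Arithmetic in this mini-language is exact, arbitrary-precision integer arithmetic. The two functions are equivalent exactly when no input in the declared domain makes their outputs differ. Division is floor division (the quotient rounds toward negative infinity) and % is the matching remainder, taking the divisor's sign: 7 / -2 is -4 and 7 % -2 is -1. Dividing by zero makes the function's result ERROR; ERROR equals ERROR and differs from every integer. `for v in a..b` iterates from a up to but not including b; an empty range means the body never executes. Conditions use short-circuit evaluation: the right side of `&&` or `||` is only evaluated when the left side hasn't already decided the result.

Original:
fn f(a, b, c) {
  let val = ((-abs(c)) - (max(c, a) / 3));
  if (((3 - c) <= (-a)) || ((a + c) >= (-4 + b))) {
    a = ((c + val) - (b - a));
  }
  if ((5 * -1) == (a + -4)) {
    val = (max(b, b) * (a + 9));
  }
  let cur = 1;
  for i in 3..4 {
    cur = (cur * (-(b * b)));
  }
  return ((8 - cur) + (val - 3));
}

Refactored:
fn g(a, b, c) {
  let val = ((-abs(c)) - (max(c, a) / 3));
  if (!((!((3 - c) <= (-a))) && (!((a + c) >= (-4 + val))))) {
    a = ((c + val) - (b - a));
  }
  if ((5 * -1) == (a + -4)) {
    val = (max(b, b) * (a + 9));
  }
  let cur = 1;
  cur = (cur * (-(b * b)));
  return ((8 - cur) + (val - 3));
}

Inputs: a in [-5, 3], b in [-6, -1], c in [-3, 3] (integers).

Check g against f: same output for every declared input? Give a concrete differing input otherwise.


The rewrite breaks on a=-4, b=-6, c=-2, where the results are -7 and 40.
f: val = -1; (((3 - c) <= (-a)) || ((a + c) >= (-4 + b))) -> true; a = -1; ((5 * -1) == (a + -4)) -> true; val = -48; cur = 1; [i=3]; cur = -36; return -7
g: val = -1; (!((!((3 - c) <= (-a))) && (!((a + c) >= (-4 + val))))) -> false; ((5 * -1) == (a + -4)) -> false; cur = 1; cur = -36; return 40
verdict: not equivalent; witness: a=-4, b=-6, c=-2


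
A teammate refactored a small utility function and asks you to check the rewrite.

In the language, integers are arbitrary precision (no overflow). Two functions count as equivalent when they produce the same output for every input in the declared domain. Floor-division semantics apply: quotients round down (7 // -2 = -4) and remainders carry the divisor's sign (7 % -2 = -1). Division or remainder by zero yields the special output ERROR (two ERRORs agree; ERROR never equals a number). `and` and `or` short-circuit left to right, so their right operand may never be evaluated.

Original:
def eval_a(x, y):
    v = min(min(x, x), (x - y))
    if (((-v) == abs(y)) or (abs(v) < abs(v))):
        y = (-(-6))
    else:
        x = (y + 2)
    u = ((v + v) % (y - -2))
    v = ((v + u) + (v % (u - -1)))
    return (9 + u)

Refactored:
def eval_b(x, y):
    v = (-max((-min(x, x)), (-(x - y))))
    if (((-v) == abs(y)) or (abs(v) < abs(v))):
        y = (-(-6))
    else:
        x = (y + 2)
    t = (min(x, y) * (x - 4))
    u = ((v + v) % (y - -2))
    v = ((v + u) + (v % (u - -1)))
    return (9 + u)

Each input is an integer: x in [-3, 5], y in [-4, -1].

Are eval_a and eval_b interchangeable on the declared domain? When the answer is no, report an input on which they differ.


The two versions differ — the changes include min/max/abs usage differs; also local variable names differ; also constant usage differs; also arithmetic usage differs; also statement counts differ.
One worked example (x=1, y=-4) — eval_a: v = 1; (((-v) == abs(y)) or (abs(v) < abs(v))) -> false; x = -2; u = 0; v = 1; return 9; eval_b: v = 1; (((-v) == abs(y)) or (abs(v) < abs(v))) -> false; x = -2; t = 24; u = 0; v = 1; return 9; agreement on 9.
An exhaustive pass over the 36 declared inputs shows identical outputs.
verdict: equivalent


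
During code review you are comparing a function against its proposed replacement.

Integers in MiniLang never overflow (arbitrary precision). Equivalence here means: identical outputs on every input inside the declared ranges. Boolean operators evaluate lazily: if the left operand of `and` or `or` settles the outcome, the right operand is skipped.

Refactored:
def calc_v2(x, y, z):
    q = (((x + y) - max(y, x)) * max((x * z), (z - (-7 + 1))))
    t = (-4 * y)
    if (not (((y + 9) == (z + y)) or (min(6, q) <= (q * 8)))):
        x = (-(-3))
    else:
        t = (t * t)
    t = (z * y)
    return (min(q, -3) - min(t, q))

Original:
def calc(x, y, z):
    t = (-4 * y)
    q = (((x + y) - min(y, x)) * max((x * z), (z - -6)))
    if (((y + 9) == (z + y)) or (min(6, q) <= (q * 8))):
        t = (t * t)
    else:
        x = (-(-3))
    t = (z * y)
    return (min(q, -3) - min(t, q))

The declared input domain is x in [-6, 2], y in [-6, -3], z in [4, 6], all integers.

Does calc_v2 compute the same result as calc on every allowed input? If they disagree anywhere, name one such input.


There is a counterexample at x=-2, y=-6, z=4: 4 on one side, 0 on the other.
calc: t becomes 24; next q becomes -20; next (((y + 9) == (z + y)) or (min(6, q) <= (q * 8))) evaluates to false; next x becomes 3; next t becomes -24; next final value 4
calc_v2: q becomes -60; next t becomes 24; next (not (((y + 9) == (z + y)) or (min(6, q) <= (q * 8)))) evaluates to true; next x becomes 3; next t becomes -24; next final value 0
verdict: not equivalent; witness: x=-2, y=-6, z=4
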